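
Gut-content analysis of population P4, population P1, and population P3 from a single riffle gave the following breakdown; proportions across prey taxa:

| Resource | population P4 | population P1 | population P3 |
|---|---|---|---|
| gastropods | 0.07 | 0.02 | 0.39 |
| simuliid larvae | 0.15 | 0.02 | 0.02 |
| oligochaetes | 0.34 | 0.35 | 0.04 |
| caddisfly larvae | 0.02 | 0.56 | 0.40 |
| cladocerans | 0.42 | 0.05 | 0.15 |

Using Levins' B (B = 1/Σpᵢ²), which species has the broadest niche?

population P4

Σp_P4ᵢ² = 0.07² + 0.15² + 0.34² + 0.02² + 0.42² = 0.0049 + 0.0225 + 0.1156 + 0.0004 + 0.1764 = 0.3198
B_P4 = 1 / 0.3198 = 3.1270
Σp_P1ᵢ² = 0.02² + 0.02² + 0.35² + 0.56² + 0.05² = 0.0004 + 0.0004 + 0.1225 + 0.3136 + 0.0025 = 0.4394
B_P1 = 1 / 0.4394 = 2.2758
Σp_P3ᵢ² = 0.39² + 0.02² + 0.04² + 0.40² + 0.15² = 0.1521 + 0.0004 + 0.0016 + 0.1600 + 0.0225 = 0.3366
B_P3 = 1 / 0.3366 = 2.9709
Highest B → broadest niche (most generalist): population P4 (B = 3.13).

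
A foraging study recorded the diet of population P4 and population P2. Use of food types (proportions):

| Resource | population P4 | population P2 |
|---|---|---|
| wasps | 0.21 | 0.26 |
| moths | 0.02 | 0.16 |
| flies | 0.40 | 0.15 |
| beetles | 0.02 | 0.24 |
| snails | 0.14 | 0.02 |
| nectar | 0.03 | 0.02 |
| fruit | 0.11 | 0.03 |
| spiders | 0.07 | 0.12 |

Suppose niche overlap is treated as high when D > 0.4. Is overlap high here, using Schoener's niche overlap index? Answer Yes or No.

Yes

Σ|p₁ᵢ − p₂ᵢ| = 0.05 + 0.14 + 0.25 + 0.22 + 0.12 + 0.01 + 0.08 + 0.05 = 0.92
D = 1 − ½ × 0.92 = 1 − 0.460 = 0.5400
D = 0.5400 > 0.4 → Yes.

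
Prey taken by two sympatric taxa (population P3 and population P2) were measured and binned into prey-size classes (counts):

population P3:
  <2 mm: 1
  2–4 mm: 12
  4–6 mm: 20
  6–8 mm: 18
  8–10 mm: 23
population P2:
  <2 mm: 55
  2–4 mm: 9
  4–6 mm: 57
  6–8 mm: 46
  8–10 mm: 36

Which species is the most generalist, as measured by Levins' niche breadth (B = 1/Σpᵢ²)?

population P2

Proportions for population P3 (n=74): 1/74=0.0135, 12/74=0.1622, 20/74=0.2703, 18/74=0.2432, 23/74=0.3108
Proportions for population P2 (n=203): 55/203=0.2709, 9/203=0.0443, 57/203=0.2808, 46/203=0.2266, 36/203=0.1773
Σp_P3ᵢ² = 0.0135² + 0.1622² + 0.2703² + 0.2432² + 0.3108² = 0.000182 + 0.026309 + 0.073062 + 0.059146 + 0.096597 = 0.255296
B_P3 = 1 / 0.255296 = 3.9170
Σp_P2ᵢ² = 0.2709² + 0.0443² + 0.2808² + 0.2266² + 0.1773² = 0.073387 + 0.001962 + 0.078849 + 0.051348 + 0.031435 = 0.236981
B_P2 = 1 / 0.236981 = 4.2197
Highest B → broadest niche (most generalist): population P2 (B = 4.22).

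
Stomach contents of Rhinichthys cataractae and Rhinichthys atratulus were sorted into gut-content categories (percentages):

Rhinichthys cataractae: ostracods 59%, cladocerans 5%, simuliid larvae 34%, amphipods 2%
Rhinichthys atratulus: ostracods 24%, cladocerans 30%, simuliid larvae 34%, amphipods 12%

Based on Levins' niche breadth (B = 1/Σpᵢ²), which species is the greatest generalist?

Rhinichthys atratulus

Convert percentages to proportions (divide by 100).
Σp_cataᵢ² = 0.59² + 0.05² + 0.34² + 0.02² = 0.3481 + 0.0025 + 0.1156 + 0.0004 = 0.4666
B_cata = 1 / 0.4666 = 2.1432
Σp_atraᵢ² = 0.24² + 0.30² + 0.34² + 0.12² = 0.0576 + 0.0900 + 0.1156 + 0.0144 = 0.2776
B_atra = 1 / 0.2776 = 3.6023
Highest B → broadest niche (most generalist): Rhinichthys atratulus (B = 3.60).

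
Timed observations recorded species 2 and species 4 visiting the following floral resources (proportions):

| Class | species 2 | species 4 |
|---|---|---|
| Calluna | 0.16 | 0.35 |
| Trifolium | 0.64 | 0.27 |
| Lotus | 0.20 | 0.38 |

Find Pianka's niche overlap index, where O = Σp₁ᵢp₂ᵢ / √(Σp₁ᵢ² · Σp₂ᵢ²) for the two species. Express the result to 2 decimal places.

0.76

Σ p₁ᵢp₂ᵢ = 0.0560 + 0.1728 + 0.0760 = 0.3048
Σp_1ᵢ² = 0.16² + 0.64² + 0.20² = 0.0256 + 0.4096 + 0.0400 = 0.4752
Σp_2ᵢ² = 0.35² + 0.27² + 0.38² = 0.1225 + 0.0729 + 0.1444 = 0.3398
O = 0.3048 / √(0.4752 × 0.3398) = 0.3048 / 0.40184 = 0.7585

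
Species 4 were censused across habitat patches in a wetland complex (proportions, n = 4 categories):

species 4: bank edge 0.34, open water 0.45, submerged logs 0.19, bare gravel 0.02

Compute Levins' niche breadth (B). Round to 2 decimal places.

Σpᵢ² = 0.34² + 0.45² + 0.19² + 0.02² = 0.1156 + 0.2025 + 0.0361 + 0.0004 = 0.3546
B = 1 / 0.3546 = 2.8201

2.82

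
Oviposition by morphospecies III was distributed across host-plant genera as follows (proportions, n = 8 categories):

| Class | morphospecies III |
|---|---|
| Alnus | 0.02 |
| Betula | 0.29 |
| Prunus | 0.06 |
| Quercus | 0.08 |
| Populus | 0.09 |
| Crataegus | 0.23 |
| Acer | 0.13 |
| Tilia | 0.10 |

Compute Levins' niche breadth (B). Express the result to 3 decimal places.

Σpᵢ² = 0.02² + 0.29² + 0.06² + 0.08² + 0.09² + 0.23² + 0.13² + 0.10² = 0.0004 + 0.0841 + 0.0036 + 0.0064 + 0.0081 + 0.0529 + 0.0169 + 0.0100 = 0.1824
B = 1 / 0.1824 = 5.48246

5.482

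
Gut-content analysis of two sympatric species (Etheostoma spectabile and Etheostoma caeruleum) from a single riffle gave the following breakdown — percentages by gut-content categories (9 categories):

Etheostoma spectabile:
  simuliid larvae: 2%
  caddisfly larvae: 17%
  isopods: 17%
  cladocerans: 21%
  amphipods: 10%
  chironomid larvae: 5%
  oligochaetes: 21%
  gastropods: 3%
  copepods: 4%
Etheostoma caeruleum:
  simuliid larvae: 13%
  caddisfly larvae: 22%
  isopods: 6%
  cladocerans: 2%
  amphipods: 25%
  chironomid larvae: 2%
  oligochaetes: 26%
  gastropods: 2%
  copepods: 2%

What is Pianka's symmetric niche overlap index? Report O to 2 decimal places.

Convert percentages to proportions (divide by 100).
Σ p₁ᵢp₂ᵢ = 0.0026 + 0.0374 + 0.0102 + 0.0042 + 0.0250 + 0.0010 + 0.0546 + 0.0006 + 0.0008 = 0.1364
Σp_1ᵢ² = 0.02² + 0.17² + 0.17² + 0.21² + 0.10² + 0.05² + 0.21² + 0.03² + 0.04² = 0.0004 + 0.0289 + 0.0289 + 0.0441 + 0.0100 + 0.0025 + 0.0441 + 0.0009 + 0.0016 = 0.1614
Σp_2ᵢ² = 0.13² + 0.22² + 0.06² + 0.02² + 0.25² + 0.02² + 0.26² + 0.02² + 0.02² = 0.0169 + 0.0484 + 0.0036 + 0.0004 + 0.0625 + 0.0004 + 0.0676 + 0.0004 + 0.0004 = 0.2006
O = 0.1364 / √(0.1614 × 0.2006) = 0.1364 / 0.17994 = 0.7580

0.76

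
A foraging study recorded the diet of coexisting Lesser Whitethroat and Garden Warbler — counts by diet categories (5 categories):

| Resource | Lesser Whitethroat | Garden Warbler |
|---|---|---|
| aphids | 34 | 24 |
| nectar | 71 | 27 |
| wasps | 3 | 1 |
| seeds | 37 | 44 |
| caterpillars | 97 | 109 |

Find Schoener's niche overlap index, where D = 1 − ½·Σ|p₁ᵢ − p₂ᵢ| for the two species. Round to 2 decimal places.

Proportions for Lesser Whitethroat (n=242): 34/242=0.1405, 71/242=0.2934, 3/242=0.0124, 37/242=0.1529, 97/242=0.4008
Proportions for Garden Warbler (n=205): 24/205=0.1171, 27/205=0.1317, 1/205=0.0049, 44/205=0.2146, 109/205=0.5317
Σ|p₁ᵢ − p₂ᵢ| = 0.0234 + 0.1617 + 0.0075 + 0.0617 + 0.1309 = 0.3852
D = 1 − ½ × 0.3852 = 1 − 0.19260 = 0.80740

0.81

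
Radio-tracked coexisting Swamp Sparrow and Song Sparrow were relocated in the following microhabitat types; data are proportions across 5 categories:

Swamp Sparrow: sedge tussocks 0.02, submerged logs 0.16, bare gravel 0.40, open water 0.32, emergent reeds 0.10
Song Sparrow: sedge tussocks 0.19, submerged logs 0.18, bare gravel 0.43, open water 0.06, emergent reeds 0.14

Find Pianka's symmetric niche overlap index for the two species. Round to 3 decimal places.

Σ p₁ᵢp₂ᵢ = 0.0038 + 0.0288 + 0.1720 + 0.0192 + 0.0140 = 0.2378
Σp_1ᵢ² = 0.02² + 0.16² + 0.40² + 0.32² + 0.10² = 0.0004 + 0.0256 + 0.1600 + 0.1024 + 0.0100 = 0.2984
Σp_2ᵢ² = 0.19² + 0.18² + 0.43² + 0.06² + 0.14² = 0.0361 + 0.0324 + 0.1849 + 0.0036 + 0.0196 = 0.2766
O = 0.2378 / √(0.2984 × 0.2766) = 0.2378 / 0.287293 = 0.82773

0.828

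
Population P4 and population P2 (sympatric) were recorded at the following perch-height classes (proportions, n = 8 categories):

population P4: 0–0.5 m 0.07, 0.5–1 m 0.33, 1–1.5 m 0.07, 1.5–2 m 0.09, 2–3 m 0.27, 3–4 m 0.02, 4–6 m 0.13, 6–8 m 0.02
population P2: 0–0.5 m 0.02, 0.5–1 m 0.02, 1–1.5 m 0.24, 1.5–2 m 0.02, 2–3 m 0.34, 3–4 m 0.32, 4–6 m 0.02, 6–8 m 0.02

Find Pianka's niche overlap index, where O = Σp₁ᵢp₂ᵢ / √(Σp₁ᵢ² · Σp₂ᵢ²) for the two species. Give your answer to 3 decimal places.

0.520

Σ p₁ᵢp₂ᵢ = 0.0014 + 0.0066 + 0.0168 + 0.0018 + 0.0918 + 0.0064 + 0.0026 + 0.0004 = 0.1278
Σp_1ᵢ² = 0.07² + 0.33² + 0.07² + 0.09² + 0.27² + 0.02² + 0.13² + 0.02² = 0.0049 + 0.1089 + 0.0049 + 0.0081 + 0.0729 + 0.0004 + 0.0169 + 0.0004 = 0.2174
Σp_2ᵢ² = 0.02² + 0.02² + 0.24² + 0.02² + 0.34² + 0.32² + 0.02² + 0.02² = 0.0004 + 0.0004 + 0.0576 + 0.0004 + 0.1156 + 0.1024 + 0.0004 + 0.0004 = 0.2776
O = 0.1278 / √(0.2174 × 0.2776) = 0.1278 / 0.245663 = 0.52022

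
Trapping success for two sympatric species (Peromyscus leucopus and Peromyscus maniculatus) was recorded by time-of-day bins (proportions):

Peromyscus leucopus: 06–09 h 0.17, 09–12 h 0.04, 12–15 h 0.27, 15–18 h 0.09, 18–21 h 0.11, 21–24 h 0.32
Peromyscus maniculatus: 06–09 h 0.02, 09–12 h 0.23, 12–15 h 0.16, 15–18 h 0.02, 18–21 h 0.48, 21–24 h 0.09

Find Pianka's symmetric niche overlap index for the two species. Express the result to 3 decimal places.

0.519

Σ p₁ᵢp₂ᵢ = 0.0034 + 0.0092 + 0.0432 + 0.0018 + 0.0528 + 0.0288 = 0.1392
Σp_1ᵢ² = 0.17² + 0.04² + 0.27² + 0.09² + 0.11² + 0.32² = 0.0289 + 0.0016 + 0.0729 + 0.0081 + 0.0121 + 0.1024 = 0.2260
Σp_2ᵢ² = 0.02² + 0.23² + 0.16² + 0.02² + 0.48² + 0.09² = 0.0004 + 0.0529 + 0.0256 + 0.0004 + 0.2304 + 0.0081 = 0.3178
O = 0.1392 / √(0.2260 × 0.3178) = 0.1392 / 0.267998 = 0.51941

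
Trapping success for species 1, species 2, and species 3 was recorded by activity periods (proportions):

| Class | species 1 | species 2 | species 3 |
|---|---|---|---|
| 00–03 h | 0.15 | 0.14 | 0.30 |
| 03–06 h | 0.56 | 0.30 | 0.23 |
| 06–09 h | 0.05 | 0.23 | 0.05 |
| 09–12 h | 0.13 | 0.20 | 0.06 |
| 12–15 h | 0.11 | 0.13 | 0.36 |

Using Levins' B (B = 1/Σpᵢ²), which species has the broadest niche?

species 2

Σp_1ᵢ² = 0.15² + 0.56² + 0.05² + 0.13² + 0.11² = 0.0225 + 0.3136 + 0.0025 + 0.0169 + 0.0121 = 0.3676
B_1 = 1 / 0.3676 = 2.7203
Σp_2ᵢ² = 0.14² + 0.30² + 0.23² + 0.20² + 0.13² = 0.0196 + 0.0900 + 0.0529 + 0.0400 + 0.0169 = 0.2194
B_2 = 1 / 0.2194 = 4.5579
Σp_3ᵢ² = 0.30² + 0.23² + 0.05² + 0.06² + 0.36² = 0.0900 + 0.0529 + 0.0025 + 0.0036 + 0.1296 = 0.2786
B_3 = 1 / 0.2786 = 3.5894
Highest B → broadest niche (most generalist): species 2 (B = 4.56).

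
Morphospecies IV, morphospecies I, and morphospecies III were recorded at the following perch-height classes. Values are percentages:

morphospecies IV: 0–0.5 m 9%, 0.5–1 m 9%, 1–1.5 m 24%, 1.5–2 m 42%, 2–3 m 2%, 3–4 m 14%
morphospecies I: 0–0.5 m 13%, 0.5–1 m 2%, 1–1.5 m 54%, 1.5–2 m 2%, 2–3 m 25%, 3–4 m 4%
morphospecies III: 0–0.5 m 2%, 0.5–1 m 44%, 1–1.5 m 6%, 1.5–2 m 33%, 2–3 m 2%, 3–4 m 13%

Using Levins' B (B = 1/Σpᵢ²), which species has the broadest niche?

Convert percentages to proportions (divide by 100).
Σp_IVᵢ² = 0.09² + 0.09² + 0.24² + 0.42² + 0.02² + 0.14² = 0.0081 + 0.0081 + 0.0576 + 0.1764 + 0.0004 + 0.0196 = 0.2702
B_IV = 1 / 0.2702 = 3.7010
Σp_Iᵢ² = 0.13² + 0.02² + 0.54² + 0.02² + 0.25² + 0.04² = 0.0169 + 0.0004 + 0.2916 + 0.0004 + 0.0625 + 0.0016 = 0.3734
B_I = 1 / 0.3734 = 2.6781
Σp_IIIᵢ² = 0.02² + 0.44² + 0.06² + 0.33² + 0.02² + 0.13² = 0.0004 + 0.1936 + 0.0036 + 0.1089 + 0.0004 + 0.0169 = 0.3238
B_III = 1 / 0.3238 = 3.0883
Highest B → broadest niche (most generalist): morphospecies IV (B = 3.70).

morphospecies IV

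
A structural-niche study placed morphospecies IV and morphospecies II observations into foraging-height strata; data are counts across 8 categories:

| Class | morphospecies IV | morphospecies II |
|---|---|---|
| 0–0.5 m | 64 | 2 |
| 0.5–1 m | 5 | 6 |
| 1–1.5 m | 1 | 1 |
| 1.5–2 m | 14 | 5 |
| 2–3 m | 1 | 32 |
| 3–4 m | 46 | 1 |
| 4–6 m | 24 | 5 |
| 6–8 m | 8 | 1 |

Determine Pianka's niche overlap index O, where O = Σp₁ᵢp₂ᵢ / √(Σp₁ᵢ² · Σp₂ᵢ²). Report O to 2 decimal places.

0.15

Proportions for morphospecies IV (n=163): 64/163=0.3926, 5/163=0.0307, 1/163=0.0061, 14/163=0.0859, 1/163=0.0061, 46/163=0.2822, 24/163=0.1472, 8/163=0.0491
Proportions for morphospecies II (n=53): 2/53=0.0377, 6/53=0.1132, 1/53=0.0189, 5/53=0.0943, 32/53=0.6038, 1/53=0.0189, 5/53=0.0943, 1/53=0.0189
Σ p₁ᵢp₂ᵢ = 0.014801 + 0.003475 + 0.000115 + 0.008100 + 0.003683 + 0.005334 + 0.013881 + 0.000928 = 0.050317
Σp_1ᵢ² = 0.3926² + 0.0307² + 0.0061² + 0.0859² + 0.0061² + 0.2822² + 0.1472² + 0.0491² = 0.154135 + 0.000942 + 0.000037 + 0.007379 + 0.000037 + 0.079637 + 0.021668 + 0.002411 = 0.266246
Σp_2ᵢ² = 0.0377² + 0.1132² + 0.0189² + 0.0943² + 0.6038² + 0.0189² + 0.0943² + 0.0189² = 0.001421 + 0.012814 + 0.000357 + 0.008892 + 0.364574 + 0.000357 + 0.008892 + 0.000357 = 0.397664
O = 0.050317 / √(0.266246 × 0.397664) = 0.050317 / 0.3253866 = 0.1546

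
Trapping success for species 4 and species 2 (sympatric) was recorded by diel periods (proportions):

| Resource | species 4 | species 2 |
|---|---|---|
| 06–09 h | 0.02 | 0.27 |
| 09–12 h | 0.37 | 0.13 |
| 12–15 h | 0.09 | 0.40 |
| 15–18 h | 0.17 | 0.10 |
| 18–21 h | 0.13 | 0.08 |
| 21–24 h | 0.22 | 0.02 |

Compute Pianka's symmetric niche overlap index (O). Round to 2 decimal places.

0.48

Σ p₁ᵢp₂ᵢ = 0.0054 + 0.0481 + 0.0360 + 0.0170 + 0.0104 + 0.0044 = 0.1213
Σp_1ᵢ² = 0.02² + 0.37² + 0.09² + 0.17² + 0.13² + 0.22² = 0.0004 + 0.1369 + 0.0081 + 0.0289 + 0.0169 + 0.0484 = 0.2396
Σp_2ᵢ² = 0.27² + 0.13² + 0.40² + 0.10² + 0.08² + 0.02² = 0.0729 + 0.0169 + 0.1600 + 0.0100 + 0.0064 + 0.0004 = 0.2666
O = 0.1213 / √(0.2396 × 0.2666) = 0.1213 / 0.25274 = 0.4799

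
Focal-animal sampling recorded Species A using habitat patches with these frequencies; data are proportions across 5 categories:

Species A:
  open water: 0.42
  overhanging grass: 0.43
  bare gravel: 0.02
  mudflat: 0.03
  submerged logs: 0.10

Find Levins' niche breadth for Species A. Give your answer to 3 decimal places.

Σpᵢ² = 0.42² + 0.43² + 0.02² + 0.03² + 0.10² = 0.1764 + 0.1849 + 0.0004 + 0.0009 + 0.0100 = 0.3726
B = 1 / 0.3726 = 2.68384

2.684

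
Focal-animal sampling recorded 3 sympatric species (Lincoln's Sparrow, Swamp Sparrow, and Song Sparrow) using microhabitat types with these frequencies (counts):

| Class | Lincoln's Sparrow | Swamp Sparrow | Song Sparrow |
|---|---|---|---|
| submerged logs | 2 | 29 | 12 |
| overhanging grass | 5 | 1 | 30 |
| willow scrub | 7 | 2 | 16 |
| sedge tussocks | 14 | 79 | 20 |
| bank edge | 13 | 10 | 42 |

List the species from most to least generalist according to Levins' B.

Proportions for Lincoln's Sparrow (n=41): 2/41=0.0488, 5/41=0.1220, 7/41=0.1707, 14/41=0.3415, 13/41=0.3171
Proportions for Swamp Sparrow (n=121): 29/121=0.2397, 1/121=0.0083, 2/121=0.0165, 79/121=0.6529, 10/121=0.0826
Proportions for Song Sparrow (n=120): 12/120=0.1000, 30/120=0.2500, 16/120=0.1333, 20/120=0.1667, 42/120=0.3500
Σp_Lincᵢ² = 0.0488² + 0.1220² + 0.1707² + 0.3415² + 0.3171² = 0.002381 + 0.014884 + 0.029138 + 0.116622 + 0.100552 = 0.263577
B_Linc = 1 / 0.263577 = 3.7940
Σp_Swamᵢ² = 0.2397² + 0.0083² + 0.0165² + 0.6529² + 0.0826² = 0.057456 + 0.000069 + 0.000272 + 0.426278 + 0.006823 = 0.490898
B_Swam = 1 / 0.490898 = 2.0371
Σp_Songᵢ² = 0.1000² + 0.2500² + 0.1333² + 0.1667² + 0.3500² = 0.010000 + 0.062500 + 0.017769 + 0.027789 + 0.122500 = 0.240558
B_Song = 1 / 0.240558 = 4.1570
Ranking by B (broadest → narrowest): Song Sparrow (4.16) > Lincoln's Sparrow (3.79) > Swamp Sparrow (2.04)

Song Sparrow > Lincoln's Sparrow > Swamp Sparrow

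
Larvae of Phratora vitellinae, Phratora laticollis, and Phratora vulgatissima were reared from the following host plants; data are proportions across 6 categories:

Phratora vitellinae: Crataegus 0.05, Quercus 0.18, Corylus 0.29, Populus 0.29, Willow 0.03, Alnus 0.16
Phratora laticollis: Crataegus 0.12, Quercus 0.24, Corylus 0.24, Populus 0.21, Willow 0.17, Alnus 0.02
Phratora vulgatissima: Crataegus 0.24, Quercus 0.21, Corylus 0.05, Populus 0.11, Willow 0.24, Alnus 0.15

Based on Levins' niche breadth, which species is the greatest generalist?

Phratora vulgatissima

Σp_viteᵢ² = 0.05² + 0.18² + 0.29² + 0.29² + 0.03² + 0.16² = 0.0025 + 0.0324 + 0.0841 + 0.0841 + 0.0009 + 0.0256 = 0.2296
B_vite = 1 / 0.2296 = 4.3554
Σp_latiᵢ² = 0.12² + 0.24² + 0.24² + 0.21² + 0.17² + 0.02² = 0.0144 + 0.0576 + 0.0576 + 0.0441 + 0.0289 + 0.0004 = 0.2030
B_lati = 1 / 0.2030 = 4.9261
Σp_vulgᵢ² = 0.24² + 0.21² + 0.05² + 0.11² + 0.24² + 0.15² = 0.0576 + 0.0441 + 0.0025 + 0.0121 + 0.0576 + 0.0225 = 0.1964
B_vulg = 1 / 0.1964 = 5.0916
Highest B → broadest niche (most generalist): Phratora vulgatissima (B = 5.09).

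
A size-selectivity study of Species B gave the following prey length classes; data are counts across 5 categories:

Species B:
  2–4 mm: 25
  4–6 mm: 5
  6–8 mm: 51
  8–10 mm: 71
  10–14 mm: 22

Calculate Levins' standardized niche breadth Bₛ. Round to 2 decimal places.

0.61

Proportions for Species B (n=174): 25/174=0.1437, 5/174=0.0287, 51/174=0.2931, 71/174=0.4080, 22/174=0.1264
Σpᵢ² = 0.1437² + 0.0287² + 0.2931² + 0.4080² + 0.1264² = 0.020650 + 0.000824 + 0.085908 + 0.166464 + 0.015977 = 0.289823
B = 1 / 0.289823 = 3.4504
Bₛ = (B − 1)/(n − 1) = (3.4504 − 1)/(5 − 1) = 2.4504/4 = 0.6126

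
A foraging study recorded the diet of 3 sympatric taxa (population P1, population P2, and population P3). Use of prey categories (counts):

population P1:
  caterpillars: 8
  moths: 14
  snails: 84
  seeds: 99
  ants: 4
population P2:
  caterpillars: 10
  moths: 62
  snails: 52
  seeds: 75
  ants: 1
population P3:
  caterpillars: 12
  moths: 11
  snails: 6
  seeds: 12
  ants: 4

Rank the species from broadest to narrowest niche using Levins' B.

population P3 > population P2 > population P1

Proportions for population P1 (n=209): 8/209=0.0383, 14/209=0.0670, 84/209=0.4019, 99/209=0.4737, 4/209=0.0191
Proportions for population P2 (n=200): 10/200=0.0500, 62/200=0.3100, 52/200=0.2600, 75/200=0.3750, 1/200=0.0050
Proportions for population P3 (n=45): 12/45=0.2667, 11/45=0.2444, 6/45=0.1333, 12/45=0.2667, 4/45=0.0889
Σp_P1ᵢ² = 0.0383² + 0.0670² + 0.4019² + 0.4737² + 0.0191² = 0.001467 + 0.004489 + 0.161524 + 0.224392 + 0.000365 = 0.392237
B_P1 = 1 / 0.392237 = 2.5495
Σp_P2ᵢ² = 0.0500² + 0.3100² + 0.2600² + 0.3750² + 0.0050² = 0.002500 + 0.096100 + 0.067600 + 0.140625 + 0.000025 = 0.306850
B_P2 = 1 / 0.306850 = 3.2589
Σp_P3ᵢ² = 0.2667² + 0.2444² + 0.1333² + 0.2667² + 0.0889² = 0.071129 + 0.059731 + 0.017769 + 0.071129 + 0.007903 = 0.227661
B_P3 = 1 / 0.227661 = 4.3925
Ranking by B (broadest → narrowest): population P3 (4.39) > population P2 (3.26) > population P1 (2.55)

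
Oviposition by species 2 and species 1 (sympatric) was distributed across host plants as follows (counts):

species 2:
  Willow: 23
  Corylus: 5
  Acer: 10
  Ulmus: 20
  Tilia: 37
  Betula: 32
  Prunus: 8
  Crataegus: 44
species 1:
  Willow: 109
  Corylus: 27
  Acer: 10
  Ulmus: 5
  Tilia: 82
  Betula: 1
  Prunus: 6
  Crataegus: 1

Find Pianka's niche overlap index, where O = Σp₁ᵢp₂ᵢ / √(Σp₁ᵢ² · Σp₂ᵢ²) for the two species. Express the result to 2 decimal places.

0.58

Proportions for species 2 (n=179): 23/179=0.1285, 5/179=0.0279, 10/179=0.0559, 20/179=0.1117, 37/179=0.2067, 32/179=0.1788, 8/179=0.0447, 44/179=0.2458
Proportions for species 1 (n=241): 109/241=0.4523, 27/241=0.1120, 10/241=0.0415, 5/241=0.0207, 82/241=0.3402, 1/241=0.0041, 6/241=0.0249, 1/241=0.0041
Σ p₁ᵢp₂ᵢ = 0.058121 + 0.003125 + 0.002320 + 0.002312 + 0.070319 + 0.000733 + 0.001113 + 0.001008 = 0.139051
Σp_1ᵢ² = 0.1285² + 0.0279² + 0.0559² + 0.1117² + 0.2067² + 0.1788² + 0.0447² + 0.2458² = 0.016512 + 0.000778 + 0.003125 + 0.012477 + 0.042725 + 0.031969 + 0.001998 + 0.060418 = 0.170002
Σp_2ᵢ² = 0.4523² + 0.1120² + 0.0415² + 0.0207² + 0.3402² + 0.0041² + 0.0249² + 0.0041² = 0.204575 + 0.012544 + 0.001722 + 0.000428 + 0.115736 + 0.000017 + 0.000620 + 0.000017 = 0.335659
O = 0.139051 / √(0.170002 × 0.335659) = 0.139051 / 0.2388780 = 0.5821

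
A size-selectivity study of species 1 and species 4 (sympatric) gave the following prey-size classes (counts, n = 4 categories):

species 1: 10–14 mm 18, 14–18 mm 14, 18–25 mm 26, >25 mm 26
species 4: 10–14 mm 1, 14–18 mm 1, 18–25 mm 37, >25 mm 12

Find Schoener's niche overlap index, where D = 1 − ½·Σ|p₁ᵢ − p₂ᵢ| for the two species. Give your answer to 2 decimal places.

0.58

Proportions for species 1 (n=84): 18/84=0.2143, 14/84=0.1667, 26/84=0.3095, 26/84=0.3095
Proportions for species 4 (n=51): 1/51=0.0196, 1/51=0.0196, 37/51=0.7255, 12/51=0.2353
Σ|p₁ᵢ − p₂ᵢ| = 0.1947 + 0.1471 + 0.4160 + 0.0742 = 0.8320
D = 1 − ½ × 0.8320 = 1 − 0.41600 = 0.58400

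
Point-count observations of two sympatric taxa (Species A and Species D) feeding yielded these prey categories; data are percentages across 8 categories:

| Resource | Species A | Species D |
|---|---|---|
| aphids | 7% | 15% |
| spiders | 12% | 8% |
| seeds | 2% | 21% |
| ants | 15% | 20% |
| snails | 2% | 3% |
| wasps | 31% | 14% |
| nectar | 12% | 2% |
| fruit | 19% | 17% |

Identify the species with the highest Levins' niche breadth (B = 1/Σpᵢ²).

Species D

Convert percentages to proportions (divide by 100).
Σp_Aᵢ² = 0.07² + 0.12² + 0.02² + 0.15² + 0.02² + 0.31² + 0.12² + 0.19² = 0.0049 + 0.0144 + 0.0004 + 0.0225 + 0.0004 + 0.0961 + 0.0144 + 0.0361 = 0.1892
B_A = 1 / 0.1892 = 5.2854
Σp_Dᵢ² = 0.15² + 0.08² + 0.21² + 0.20² + 0.03² + 0.14² + 0.02² + 0.17² = 0.0225 + 0.0064 + 0.0441 + 0.0400 + 0.0009 + 0.0196 + 0.0004 + 0.0289 = 0.1628
B_D = 1 / 0.1628 = 6.1425
Highest B → broadest niche (most generalist): Species D (B = 6.14).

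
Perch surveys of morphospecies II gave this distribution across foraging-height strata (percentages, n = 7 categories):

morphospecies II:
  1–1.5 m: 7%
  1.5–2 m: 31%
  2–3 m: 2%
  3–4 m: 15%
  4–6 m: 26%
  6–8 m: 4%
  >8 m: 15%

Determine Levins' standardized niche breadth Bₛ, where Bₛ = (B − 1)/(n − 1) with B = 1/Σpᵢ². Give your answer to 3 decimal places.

Convert percentages to proportions (divide by 100).
Σpᵢ² = 0.07² + 0.31² + 0.02² + 0.15² + 0.26² + 0.04² + 0.15² = 0.0049 + 0.0961 + 0.0004 + 0.0225 + 0.0676 + 0.0016 + 0.0225 = 0.2156
B = 1 / 0.2156 = 4.63822
Bₛ = (B − 1)/(n − 1) = (4.63822 − 1)/(7 − 1) = 3.63822/6 = 0.60637

0.606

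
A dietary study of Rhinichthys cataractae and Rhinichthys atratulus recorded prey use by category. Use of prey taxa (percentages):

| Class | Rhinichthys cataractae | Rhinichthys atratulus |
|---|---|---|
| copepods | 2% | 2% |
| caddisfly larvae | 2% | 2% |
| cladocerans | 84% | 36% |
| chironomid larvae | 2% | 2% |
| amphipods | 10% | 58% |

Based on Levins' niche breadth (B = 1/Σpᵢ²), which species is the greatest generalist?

Rhinichthys atratulus

Convert percentages to proportions (divide by 100).
Σp_cataᵢ² = 0.02² + 0.02² + 0.84² + 0.02² + 0.10² = 0.0004 + 0.0004 + 0.7056 + 0.0004 + 0.0100 = 0.7168
B_cata = 1 / 0.7168 = 1.3951
Σp_atraᵢ² = 0.02² + 0.02² + 0.36² + 0.02² + 0.58² = 0.0004 + 0.0004 + 0.1296 + 0.0004 + 0.3364 = 0.4672
B_atra = 1 / 0.4672 = 2.1404
Highest B → broadest niche (most generalist): Rhinichthys atratulus (B = 2.14).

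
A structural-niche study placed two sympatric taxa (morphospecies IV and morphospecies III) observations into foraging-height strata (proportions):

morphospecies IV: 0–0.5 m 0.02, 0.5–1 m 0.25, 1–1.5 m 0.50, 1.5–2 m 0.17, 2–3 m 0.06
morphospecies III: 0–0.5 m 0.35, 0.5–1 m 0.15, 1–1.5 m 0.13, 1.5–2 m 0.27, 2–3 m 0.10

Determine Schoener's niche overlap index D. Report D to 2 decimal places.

0.53

Σ|p₁ᵢ − p₂ᵢ| = 0.33 + 0.10 + 0.37 + 0.10 + 0.04 = 0.94
D = 1 − ½ × 0.94 = 1 − 0.470 = 0.5300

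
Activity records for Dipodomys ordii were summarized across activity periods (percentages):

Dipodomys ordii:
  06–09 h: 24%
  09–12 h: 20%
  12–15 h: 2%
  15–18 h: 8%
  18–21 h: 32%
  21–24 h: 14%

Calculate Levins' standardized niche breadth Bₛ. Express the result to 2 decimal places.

Convert percentages to proportions (divide by 100).
Σpᵢ² = 0.24² + 0.20² + 0.02² + 0.08² + 0.32² + 0.14² = 0.0576 + 0.0400 + 0.0004 + 0.0064 + 0.1024 + 0.0196 = 0.2264
B = 1 / 0.2264 = 4.4170
Bₛ = (B − 1)/(n − 1) = (4.4170 − 1)/(6 − 1) = 3.4170/5 = 0.6834

0.68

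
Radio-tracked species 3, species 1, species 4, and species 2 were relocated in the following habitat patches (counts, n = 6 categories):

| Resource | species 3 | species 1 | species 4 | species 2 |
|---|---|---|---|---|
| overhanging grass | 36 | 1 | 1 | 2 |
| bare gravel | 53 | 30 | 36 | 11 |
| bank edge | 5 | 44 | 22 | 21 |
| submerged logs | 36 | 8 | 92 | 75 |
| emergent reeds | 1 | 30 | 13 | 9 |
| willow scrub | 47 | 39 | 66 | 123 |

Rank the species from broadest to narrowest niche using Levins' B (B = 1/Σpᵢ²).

Proportions for species 3 (n=178): 36/178=0.2022, 53/178=0.2978, 5/178=0.0281, 36/178=0.2022, 1/178=0.0056, 47/178=0.2640
Proportions for species 1 (n=152): 1/152=0.0066, 30/152=0.1974, 44/152=0.2895, 8/152=0.0526, 30/152=0.1974, 39/152=0.2566
Proportions for species 4 (n=230): 1/230=0.0043, 36/230=0.1565, 22/230=0.0957, 92/230=0.4000, 13/230=0.0565, 66/230=0.2870
Proportions for species 2 (n=241): 2/241=0.0083, 11/241=0.0456, 21/241=0.0871, 75/241=0.3112, 9/241=0.0373, 123/241=0.5104
Σp_3ᵢ² = 0.2022² + 0.2978² + 0.0281² + 0.2022² + 0.0056² + 0.2640² = 0.040885 + 0.088685 + 0.000790 + 0.040885 + 0.000031 + 0.069696 = 0.240972
B_3 = 1 / 0.240972 = 4.1499
Σp_1ᵢ² = 0.0066² + 0.1974² + 0.2895² + 0.0526² + 0.1974² + 0.2566² = 0.000044 + 0.038967 + 0.083810 + 0.002767 + 0.038967 + 0.065844 = 0.230399
B_1 = 1 / 0.230399 = 4.3403
Σp_4ᵢ² = 0.0043² + 0.1565² + 0.0957² + 0.4000² + 0.0565² + 0.2870² = 0.000018 + 0.024492 + 0.009158 + 0.160000 + 0.003192 + 0.082369 = 0.279229
B_4 = 1 / 0.279229 = 3.5813
Σp_2ᵢ² = 0.0083² + 0.0456² + 0.0871² + 0.3112² + 0.0373² + 0.5104² = 0.000069 + 0.002079 + 0.007586 + 0.096845 + 0.001391 + 0.260508 = 0.368478
B_2 = 1 / 0.368478 = 2.7139
Ranking by B (broadest → narrowest): species 1 (4.34) > species 3 (4.15) > species 4 (3.58) > species 2 (2.71)

species 1 > species 3 > species 4 > species 2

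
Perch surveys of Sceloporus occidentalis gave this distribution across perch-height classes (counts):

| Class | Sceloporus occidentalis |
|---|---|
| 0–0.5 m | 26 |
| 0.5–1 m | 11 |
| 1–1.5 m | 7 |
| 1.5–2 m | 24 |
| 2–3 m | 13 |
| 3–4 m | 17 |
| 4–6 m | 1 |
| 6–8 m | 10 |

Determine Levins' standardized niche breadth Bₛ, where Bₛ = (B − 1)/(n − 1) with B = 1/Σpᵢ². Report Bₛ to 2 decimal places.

0.71

Proportions for Sceloporus occidentalis (n=109): 26/109=0.2385, 11/109=0.1009, 7/109=0.0642, 24/109=0.2202, 13/109=0.1193, 17/109=0.1560, 1/109=0.0092, 10/109=0.0917
Σpᵢ² = 0.2385² + 0.1009² + 0.0642² + 0.2202² + 0.1193² + 0.1560² + 0.0092² + 0.0917² = 0.056882 + 0.010181 + 0.004122 + 0.048488 + 0.014232 + 0.024336 + 0.000085 + 0.008409 = 0.166735
B = 1 / 0.166735 = 5.9975
Bₛ = (B − 1)/(n − 1) = (5.9975 − 1)/(8 − 1) = 4.9975/7 = 0.7139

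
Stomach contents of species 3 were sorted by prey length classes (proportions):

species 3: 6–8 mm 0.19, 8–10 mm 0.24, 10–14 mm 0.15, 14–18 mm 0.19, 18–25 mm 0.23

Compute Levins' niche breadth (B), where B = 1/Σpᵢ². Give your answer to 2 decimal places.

Σpᵢ² = 0.19² + 0.24² + 0.15² + 0.19² + 0.23² = 0.0361 + 0.0576 + 0.0225 + 0.0361 + 0.0529 = 0.2052
B = 1 / 0.2052 = 4.8733

4.87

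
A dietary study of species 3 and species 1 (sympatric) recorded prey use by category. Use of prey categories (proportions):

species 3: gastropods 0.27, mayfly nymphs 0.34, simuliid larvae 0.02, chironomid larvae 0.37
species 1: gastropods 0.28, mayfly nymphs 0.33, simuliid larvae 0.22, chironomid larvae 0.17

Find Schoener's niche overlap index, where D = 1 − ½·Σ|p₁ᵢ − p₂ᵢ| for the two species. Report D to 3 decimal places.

0.790

Σ|p₁ᵢ − p₂ᵢ| = 0.01 + 0.01 + 0.20 + 0.20 = 0.42
D = 1 − ½ × 0.42 = 1 − 0.210 = 0.79000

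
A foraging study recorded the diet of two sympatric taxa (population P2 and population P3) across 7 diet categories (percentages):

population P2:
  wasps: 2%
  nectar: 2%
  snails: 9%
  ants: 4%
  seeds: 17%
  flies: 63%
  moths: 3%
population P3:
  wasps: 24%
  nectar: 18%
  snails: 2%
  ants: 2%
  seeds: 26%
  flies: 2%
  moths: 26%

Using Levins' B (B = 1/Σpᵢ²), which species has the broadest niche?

population P3

Convert percentages to proportions (divide by 100).
Σp_P2ᵢ² = 0.02² + 0.02² + 0.09² + 0.04² + 0.17² + 0.63² + 0.03² = 0.0004 + 0.0004 + 0.0081 + 0.0016 + 0.0289 + 0.3969 + 0.0009 = 0.4372
B_P2 = 1 / 0.4372 = 2.2873
Σp_P3ᵢ² = 0.24² + 0.18² + 0.02² + 0.02² + 0.26² + 0.02² + 0.26² = 0.0576 + 0.0324 + 0.0004 + 0.0004 + 0.0676 + 0.0004 + 0.0676 = 0.2264
B_P3 = 1 / 0.2264 = 4.4170
Highest B → broadest niche (most generalist): population P3 (B = 4.42).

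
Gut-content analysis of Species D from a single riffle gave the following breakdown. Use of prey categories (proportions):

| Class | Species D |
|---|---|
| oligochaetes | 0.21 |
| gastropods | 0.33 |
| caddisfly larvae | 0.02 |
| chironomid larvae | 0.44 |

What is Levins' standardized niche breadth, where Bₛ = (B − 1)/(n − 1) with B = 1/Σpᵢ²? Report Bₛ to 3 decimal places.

0.627

Σpᵢ² = 0.21² + 0.33² + 0.02² + 0.44² = 0.0441 + 0.1089 + 0.0004 + 0.1936 = 0.3470
B = 1 / 0.3470 = 2.88184
Bₛ = (B − 1)/(n − 1) = (2.88184 − 1)/(4 − 1) = 1.88184/3 = 0.62728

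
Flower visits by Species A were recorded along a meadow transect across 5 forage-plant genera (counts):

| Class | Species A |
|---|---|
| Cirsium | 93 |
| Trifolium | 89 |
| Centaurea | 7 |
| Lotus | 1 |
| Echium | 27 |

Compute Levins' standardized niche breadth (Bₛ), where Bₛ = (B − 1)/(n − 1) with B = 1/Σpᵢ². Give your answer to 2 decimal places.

Proportions for Species A (n=217): 93/217=0.4286, 89/217=0.4101, 7/217=0.0323, 1/217=0.0046, 27/217=0.1244
Σpᵢ² = 0.4286² + 0.4101² + 0.0323² + 0.0046² + 0.1244² = 0.183698 + 0.168182 + 0.001043 + 0.000021 + 0.015475 = 0.368419
B = 1 / 0.368419 = 2.7143
Bₛ = (B − 1)/(n − 1) = (2.7143 − 1)/(5 − 1) = 1.7143/4 = 0.4286

0.43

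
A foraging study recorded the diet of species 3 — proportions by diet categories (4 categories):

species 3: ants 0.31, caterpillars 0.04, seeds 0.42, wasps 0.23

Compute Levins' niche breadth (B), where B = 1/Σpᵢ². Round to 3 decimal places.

Σpᵢ² = 0.31² + 0.04² + 0.42² + 0.23² = 0.0961 + 0.0016 + 0.1764 + 0.0529 = 0.3270
B = 1 / 0.3270 = 3.05810

3.058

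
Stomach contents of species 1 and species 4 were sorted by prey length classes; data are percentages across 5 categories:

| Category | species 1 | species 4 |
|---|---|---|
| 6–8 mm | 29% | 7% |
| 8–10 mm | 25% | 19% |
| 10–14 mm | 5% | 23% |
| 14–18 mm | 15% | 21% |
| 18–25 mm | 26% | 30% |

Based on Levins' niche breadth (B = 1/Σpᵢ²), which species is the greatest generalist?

species 4

Convert percentages to proportions (divide by 100).
Σp_1ᵢ² = 0.29² + 0.25² + 0.05² + 0.15² + 0.26² = 0.0841 + 0.0625 + 0.0025 + 0.0225 + 0.0676 = 0.2392
B_1 = 1 / 0.2392 = 4.1806
Σp_4ᵢ² = 0.07² + 0.19² + 0.23² + 0.21² + 0.30² = 0.0049 + 0.0361 + 0.0529 + 0.0441 + 0.0900 = 0.2280
B_4 = 1 / 0.2280 = 4.3860
Highest B → broadest niche (most generalist): species 4 (B = 4.39).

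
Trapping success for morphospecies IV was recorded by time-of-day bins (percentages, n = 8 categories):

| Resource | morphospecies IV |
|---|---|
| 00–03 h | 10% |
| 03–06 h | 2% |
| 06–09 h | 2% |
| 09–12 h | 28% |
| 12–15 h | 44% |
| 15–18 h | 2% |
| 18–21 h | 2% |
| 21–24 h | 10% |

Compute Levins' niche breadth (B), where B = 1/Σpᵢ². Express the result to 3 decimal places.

Convert percentages to proportions (divide by 100).
Σpᵢ² = 0.10² + 0.02² + 0.02² + 0.28² + 0.44² + 0.02² + 0.02² + 0.10² = 0.0100 + 0.0004 + 0.0004 + 0.0784 + 0.1936 + 0.0004 + 0.0004 + 0.0100 = 0.2936
B = 1 / 0.2936 = 3.40599

3.406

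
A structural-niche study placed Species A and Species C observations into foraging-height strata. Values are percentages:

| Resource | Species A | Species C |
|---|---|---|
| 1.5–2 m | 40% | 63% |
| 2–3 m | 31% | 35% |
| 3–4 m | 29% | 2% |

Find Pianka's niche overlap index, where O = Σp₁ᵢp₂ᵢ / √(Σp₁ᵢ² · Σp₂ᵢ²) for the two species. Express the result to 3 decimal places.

0.871

Convert percentages to proportions (divide by 100).
Σ p₁ᵢp₂ᵢ = 0.2520 + 0.1085 + 0.0058 = 0.3663
Σp_1ᵢ² = 0.40² + 0.31² + 0.29² = 0.1600 + 0.0961 + 0.0841 = 0.3402
Σp_2ᵢ² = 0.63² + 0.35² + 0.02² = 0.3969 + 0.1225 + 0.0004 = 0.5198
O = 0.3663 / √(0.3402 × 0.5198) = 0.3663 / 0.420519 = 0.87107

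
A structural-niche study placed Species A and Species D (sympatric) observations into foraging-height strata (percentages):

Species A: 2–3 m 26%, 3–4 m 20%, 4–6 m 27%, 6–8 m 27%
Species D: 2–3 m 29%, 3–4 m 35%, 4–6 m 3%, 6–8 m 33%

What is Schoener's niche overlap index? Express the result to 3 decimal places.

Convert percentages to proportions (divide by 100).
Σ|p₁ᵢ − p₂ᵢ| = 0.03 + 0.15 + 0.24 + 0.06 = 0.48
D = 1 − ½ × 0.48 = 1 − 0.240 = 0.76000

0.760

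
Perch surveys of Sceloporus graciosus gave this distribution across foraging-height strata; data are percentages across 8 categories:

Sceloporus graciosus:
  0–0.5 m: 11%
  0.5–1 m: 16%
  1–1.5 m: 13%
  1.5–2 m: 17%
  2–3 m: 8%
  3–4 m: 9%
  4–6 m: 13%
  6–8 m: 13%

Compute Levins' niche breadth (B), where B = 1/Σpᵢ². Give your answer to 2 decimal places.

Convert percentages to proportions (divide by 100).
Σpᵢ² = 0.11² + 0.16² + 0.13² + 0.17² + 0.08² + 0.09² + 0.13² + 0.13² = 0.0121 + 0.0256 + 0.0169 + 0.0289 + 0.0064 + 0.0081 + 0.0169 + 0.0169 = 0.1318
B = 1 / 0.1318 = 7.5873

7.59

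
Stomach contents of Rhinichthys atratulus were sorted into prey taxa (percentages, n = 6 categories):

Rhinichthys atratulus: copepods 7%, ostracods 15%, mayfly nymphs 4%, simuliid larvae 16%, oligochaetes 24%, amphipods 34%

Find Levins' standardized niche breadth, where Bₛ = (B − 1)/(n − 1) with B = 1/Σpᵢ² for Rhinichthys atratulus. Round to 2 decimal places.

0.68

Convert percentages to proportions (divide by 100).
Σpᵢ² = 0.07² + 0.15² + 0.04² + 0.16² + 0.24² + 0.34² = 0.0049 + 0.0225 + 0.0016 + 0.0256 + 0.0576 + 0.1156 = 0.2278
B = 1 / 0.2278 = 4.3898
Bₛ = (B − 1)/(n − 1) = (4.3898 − 1)/(6 − 1) = 3.3898/5 = 0.6780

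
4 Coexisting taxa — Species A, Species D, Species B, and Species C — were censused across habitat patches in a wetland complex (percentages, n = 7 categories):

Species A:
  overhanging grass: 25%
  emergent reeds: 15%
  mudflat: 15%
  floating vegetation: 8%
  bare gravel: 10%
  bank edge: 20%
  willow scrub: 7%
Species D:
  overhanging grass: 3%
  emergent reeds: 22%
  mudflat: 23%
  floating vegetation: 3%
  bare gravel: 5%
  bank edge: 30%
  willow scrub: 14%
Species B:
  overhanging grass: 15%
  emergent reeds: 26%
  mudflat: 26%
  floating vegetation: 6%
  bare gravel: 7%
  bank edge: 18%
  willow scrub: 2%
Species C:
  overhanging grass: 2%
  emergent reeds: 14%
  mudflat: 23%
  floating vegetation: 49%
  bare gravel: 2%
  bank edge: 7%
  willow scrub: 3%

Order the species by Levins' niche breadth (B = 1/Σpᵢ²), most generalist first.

Convert percentages to proportions (divide by 100).
Σp_Aᵢ² = 0.25² + 0.15² + 0.15² + 0.08² + 0.10² + 0.20² + 0.07² = 0.0625 + 0.0225 + 0.0225 + 0.0064 + 0.0100 + 0.0400 + 0.0049 = 0.1688
B_A = 1 / 0.1688 = 5.9242
Σp_Dᵢ² = 0.03² + 0.22² + 0.23² + 0.03² + 0.05² + 0.30² + 0.14² = 0.0009 + 0.0484 + 0.0529 + 0.0009 + 0.0025 + 0.0900 + 0.0196 = 0.2152
B_D = 1 / 0.2152 = 4.6468
Σp_Bᵢ² = 0.15² + 0.26² + 0.26² + 0.06² + 0.07² + 0.18² + 0.02² = 0.0225 + 0.0676 + 0.0676 + 0.0036 + 0.0049 + 0.0324 + 0.0004 = 0.1990
B_B = 1 / 0.1990 = 5.0251
Σp_Cᵢ² = 0.02² + 0.14² + 0.23² + 0.49² + 0.02² + 0.07² + 0.03² = 0.0004 + 0.0196 + 0.0529 + 0.2401 + 0.0004 + 0.0049 + 0.0009 = 0.3192
B_C = 1 / 0.3192 = 3.1328
Ranking by B (broadest → narrowest): Species A (5.92) > Species B (5.03) > Species D (4.65) > Species C (3.13)

Species A > Species B > Species D > Species C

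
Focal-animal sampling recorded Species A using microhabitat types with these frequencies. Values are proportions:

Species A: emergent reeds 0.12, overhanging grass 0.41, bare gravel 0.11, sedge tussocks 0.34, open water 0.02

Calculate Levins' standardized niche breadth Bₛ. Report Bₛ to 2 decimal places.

Σpᵢ² = 0.12² + 0.41² + 0.11² + 0.34² + 0.02² = 0.0144 + 0.1681 + 0.0121 + 0.1156 + 0.0004 = 0.3106
B = 1 / 0.3106 = 3.2196
Bₛ = (B − 1)/(n − 1) = (3.2196 − 1)/(5 − 1) = 2.2196/4 = 0.5549

0.55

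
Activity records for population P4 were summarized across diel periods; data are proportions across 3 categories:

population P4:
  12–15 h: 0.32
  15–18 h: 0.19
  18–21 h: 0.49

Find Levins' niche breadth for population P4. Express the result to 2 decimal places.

Σpᵢ² = 0.32² + 0.19² + 0.49² = 0.1024 + 0.0361 + 0.2401 = 0.3786
B = 1 / 0.3786 = 2.6413

2.64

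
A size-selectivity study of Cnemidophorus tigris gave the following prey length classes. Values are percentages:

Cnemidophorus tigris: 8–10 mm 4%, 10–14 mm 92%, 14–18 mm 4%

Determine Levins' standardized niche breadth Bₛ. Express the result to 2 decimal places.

0.09

Convert percentages to proportions (divide by 100).
Σpᵢ² = 0.04² + 0.92² + 0.04² = 0.0016 + 0.8464 + 0.0016 = 0.8496
B = 1 / 0.8496 = 1.1770
Bₛ = (B − 1)/(n − 1) = (1.1770 − 1)/(3 − 1) = 0.1770/2 = 0.0885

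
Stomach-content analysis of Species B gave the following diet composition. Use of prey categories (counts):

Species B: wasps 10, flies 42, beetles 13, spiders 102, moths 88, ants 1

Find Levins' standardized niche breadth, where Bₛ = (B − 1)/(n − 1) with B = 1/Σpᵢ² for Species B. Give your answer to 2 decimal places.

Proportions for Species B (n=256): 10/256=0.0391, 42/256=0.1641, 13/256=0.0508, 102/256=0.3984, 88/256=0.3438, 1/256=0.0039
Σpᵢ² = 0.0391² + 0.1641² + 0.0508² + 0.3984² + 0.3438² + 0.0039² = 0.001529 + 0.026929 + 0.002581 + 0.158723 + 0.118198 + 0.000015 = 0.307975
B = 1 / 0.307975 = 3.2470
Bₛ = (B − 1)/(n − 1) = (3.2470 − 1)/(6 − 1) = 2.2470/5 = 0.4494

0.45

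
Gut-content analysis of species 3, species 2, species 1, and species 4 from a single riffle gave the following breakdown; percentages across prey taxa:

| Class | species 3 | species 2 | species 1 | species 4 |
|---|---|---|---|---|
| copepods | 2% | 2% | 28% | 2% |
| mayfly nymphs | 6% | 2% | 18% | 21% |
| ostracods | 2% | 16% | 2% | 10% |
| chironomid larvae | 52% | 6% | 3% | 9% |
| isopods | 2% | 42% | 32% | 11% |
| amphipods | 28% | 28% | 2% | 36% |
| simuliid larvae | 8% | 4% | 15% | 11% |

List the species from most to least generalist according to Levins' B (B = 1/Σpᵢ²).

Convert percentages to proportions (divide by 100).
Σp_3ᵢ² = 0.02² + 0.06² + 0.02² + 0.52² + 0.02² + 0.28² + 0.08² = 0.0004 + 0.0036 + 0.0004 + 0.2704 + 0.0004 + 0.0784 + 0.0064 = 0.3600
B_3 = 1 / 0.3600 = 2.7778
Σp_2ᵢ² = 0.02² + 0.02² + 0.16² + 0.06² + 0.42² + 0.28² + 0.04² = 0.0004 + 0.0004 + 0.0256 + 0.0036 + 0.1764 + 0.0784 + 0.0016 = 0.2864
B_2 = 1 / 0.2864 = 3.4916
Σp_1ᵢ² = 0.28² + 0.18² + 0.02² + 0.03² + 0.32² + 0.02² + 0.15² = 0.0784 + 0.0324 + 0.0004 + 0.0009 + 0.1024 + 0.0004 + 0.0225 = 0.2374
B_1 = 1 / 0.2374 = 4.2123
Σp_4ᵢ² = 0.02² + 0.21² + 0.10² + 0.09² + 0.11² + 0.36² + 0.11² = 0.0004 + 0.0441 + 0.0100 + 0.0081 + 0.0121 + 0.1296 + 0.0121 = 0.2164
B_4 = 1 / 0.2164 = 4.6211
Ranking by B (broadest → narrowest): species 4 (4.62) > species 1 (4.21) > species 2 (3.49) > species 3 (2.78)

species 4 > species 1 > species 2 > species 3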